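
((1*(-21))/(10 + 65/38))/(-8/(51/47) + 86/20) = 81396/139463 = 0.58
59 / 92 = 0.64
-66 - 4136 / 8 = -583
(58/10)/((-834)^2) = 29/3477780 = 0.00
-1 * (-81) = 81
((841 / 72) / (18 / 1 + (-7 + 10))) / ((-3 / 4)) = -841 / 1134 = -0.74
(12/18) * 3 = 2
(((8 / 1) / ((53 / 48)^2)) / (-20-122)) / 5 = -9216 / 997195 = -0.01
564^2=318096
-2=-2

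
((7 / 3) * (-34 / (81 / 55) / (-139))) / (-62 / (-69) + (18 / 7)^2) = 7376215 / 142955523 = 0.05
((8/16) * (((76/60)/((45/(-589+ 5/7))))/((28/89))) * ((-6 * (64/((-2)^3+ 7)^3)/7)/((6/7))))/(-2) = 27854152/33075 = 842.15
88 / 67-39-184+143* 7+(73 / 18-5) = 938713 / 1206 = 778.37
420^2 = 176400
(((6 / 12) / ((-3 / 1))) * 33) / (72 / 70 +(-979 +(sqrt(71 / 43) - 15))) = 13475 * sqrt(3053) / 103874110426 +287676235 / 51937055213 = 0.01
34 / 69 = 0.49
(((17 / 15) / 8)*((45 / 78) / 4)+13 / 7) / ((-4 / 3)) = -32805 / 23296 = -1.41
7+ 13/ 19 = 146/ 19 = 7.68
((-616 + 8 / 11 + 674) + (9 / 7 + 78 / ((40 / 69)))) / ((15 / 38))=5692913 / 11550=492.89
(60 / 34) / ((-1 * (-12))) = 5 / 34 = 0.15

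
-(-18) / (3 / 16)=96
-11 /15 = -0.73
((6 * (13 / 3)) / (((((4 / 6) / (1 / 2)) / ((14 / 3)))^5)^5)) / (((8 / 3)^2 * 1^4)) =156905028500683893394419 / 1073741824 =146129195113371.96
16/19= 0.84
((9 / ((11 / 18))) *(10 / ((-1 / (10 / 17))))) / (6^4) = -25 / 374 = -0.07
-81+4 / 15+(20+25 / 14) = -12379 / 210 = -58.95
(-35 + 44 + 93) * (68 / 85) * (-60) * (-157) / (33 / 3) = 768672 / 11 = 69879.27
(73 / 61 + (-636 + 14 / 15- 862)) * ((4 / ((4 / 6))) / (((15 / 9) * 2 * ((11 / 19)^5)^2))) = -25175157418330927563 / 39554572516525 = -636466.43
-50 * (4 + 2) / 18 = -50 / 3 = -16.67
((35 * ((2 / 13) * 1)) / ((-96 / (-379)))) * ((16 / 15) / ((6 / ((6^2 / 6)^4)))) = 63672 / 13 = 4897.85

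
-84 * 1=-84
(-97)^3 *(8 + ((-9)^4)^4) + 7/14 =-3382402989639967164753/2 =-1691201494819983582376.50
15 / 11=1.36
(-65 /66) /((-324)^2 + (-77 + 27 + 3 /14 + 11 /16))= -3640 /387809829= -0.00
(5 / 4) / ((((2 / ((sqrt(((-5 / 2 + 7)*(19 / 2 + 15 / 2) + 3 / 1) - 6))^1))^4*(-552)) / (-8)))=36015 / 5888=6.12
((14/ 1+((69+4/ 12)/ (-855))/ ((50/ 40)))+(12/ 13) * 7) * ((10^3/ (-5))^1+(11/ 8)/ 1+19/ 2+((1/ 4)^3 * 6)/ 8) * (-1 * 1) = 82317446921/ 21340800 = 3857.28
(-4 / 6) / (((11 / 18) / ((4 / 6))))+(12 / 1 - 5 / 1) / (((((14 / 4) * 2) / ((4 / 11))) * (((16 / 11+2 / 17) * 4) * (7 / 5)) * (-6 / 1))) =-99719 / 135828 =-0.73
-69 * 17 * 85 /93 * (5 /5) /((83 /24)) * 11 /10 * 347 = -304459188 /2573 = -118328.48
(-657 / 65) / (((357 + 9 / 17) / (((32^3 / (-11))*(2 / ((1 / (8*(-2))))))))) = -1951924224 / 724295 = -2694.93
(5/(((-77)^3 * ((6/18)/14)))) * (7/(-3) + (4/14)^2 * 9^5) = -7082450/3195731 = -2.22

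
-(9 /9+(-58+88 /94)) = 2635 /47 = 56.06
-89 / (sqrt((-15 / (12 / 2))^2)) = -178 / 5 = -35.60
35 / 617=0.06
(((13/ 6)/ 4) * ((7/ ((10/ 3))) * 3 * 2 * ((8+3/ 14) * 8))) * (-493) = -442221/ 2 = -221110.50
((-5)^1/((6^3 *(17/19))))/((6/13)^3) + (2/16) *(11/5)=47009/3965760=0.01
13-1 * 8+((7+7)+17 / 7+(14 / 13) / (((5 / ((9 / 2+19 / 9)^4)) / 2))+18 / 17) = 171609637553 / 202997340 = 845.38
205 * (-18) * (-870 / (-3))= -1070100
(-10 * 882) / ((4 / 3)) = -6615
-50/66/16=-25/528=-0.05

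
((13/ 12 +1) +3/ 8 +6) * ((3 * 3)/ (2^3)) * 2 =609/ 32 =19.03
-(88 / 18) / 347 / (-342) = 22 / 534033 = 0.00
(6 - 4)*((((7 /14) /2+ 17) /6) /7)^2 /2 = 529 /3136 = 0.17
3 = 3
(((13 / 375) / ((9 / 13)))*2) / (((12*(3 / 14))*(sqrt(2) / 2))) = 1183*sqrt(2) / 30375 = 0.06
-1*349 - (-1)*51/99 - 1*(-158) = -6286/33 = -190.48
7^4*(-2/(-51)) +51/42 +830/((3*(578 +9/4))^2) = 1100494831325/11539041822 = 95.37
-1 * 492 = -492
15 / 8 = 1.88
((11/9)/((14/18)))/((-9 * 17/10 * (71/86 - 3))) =860/18207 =0.05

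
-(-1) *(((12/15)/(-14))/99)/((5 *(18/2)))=-2/155925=-0.00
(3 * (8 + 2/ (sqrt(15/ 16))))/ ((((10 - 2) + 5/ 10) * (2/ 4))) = 32 * sqrt(15)/ 85 + 96/ 17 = 7.11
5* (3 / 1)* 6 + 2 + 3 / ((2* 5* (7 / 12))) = 92.51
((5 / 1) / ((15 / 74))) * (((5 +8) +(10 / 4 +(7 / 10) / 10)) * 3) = 57609 / 50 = 1152.18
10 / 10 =1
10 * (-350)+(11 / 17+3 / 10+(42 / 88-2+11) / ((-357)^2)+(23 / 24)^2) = -1569334762361 / 448620480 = -3498.13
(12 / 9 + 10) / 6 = 17 / 9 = 1.89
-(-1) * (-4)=-4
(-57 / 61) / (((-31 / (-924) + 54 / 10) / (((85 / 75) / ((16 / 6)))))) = -223839 / 3062566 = -0.07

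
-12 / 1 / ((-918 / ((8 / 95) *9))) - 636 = -1027124 / 1615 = -635.99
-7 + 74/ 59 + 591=34530/ 59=585.25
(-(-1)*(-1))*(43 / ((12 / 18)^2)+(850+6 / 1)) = -3811 / 4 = -952.75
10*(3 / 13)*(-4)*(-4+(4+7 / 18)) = -140 / 39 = -3.59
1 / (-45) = -1 / 45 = -0.02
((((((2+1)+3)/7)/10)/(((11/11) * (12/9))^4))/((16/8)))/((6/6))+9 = 161523/17920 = 9.01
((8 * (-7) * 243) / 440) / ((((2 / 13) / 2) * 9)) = -2457 / 55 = -44.67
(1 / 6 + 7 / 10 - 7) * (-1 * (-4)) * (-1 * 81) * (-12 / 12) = -9936 / 5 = -1987.20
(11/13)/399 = 11/5187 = 0.00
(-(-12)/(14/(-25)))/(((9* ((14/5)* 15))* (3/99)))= -275/147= -1.87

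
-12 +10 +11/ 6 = -0.17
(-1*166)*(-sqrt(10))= 166*sqrt(10)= 524.94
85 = 85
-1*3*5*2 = -30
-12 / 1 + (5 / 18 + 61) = 887 / 18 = 49.28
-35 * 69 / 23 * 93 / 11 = -9765 / 11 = -887.73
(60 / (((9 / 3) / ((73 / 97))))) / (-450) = -146 / 4365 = -0.03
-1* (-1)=1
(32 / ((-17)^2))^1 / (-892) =-0.00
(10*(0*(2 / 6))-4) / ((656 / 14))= -7 / 82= -0.09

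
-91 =-91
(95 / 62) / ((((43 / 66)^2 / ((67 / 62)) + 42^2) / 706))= 4893628410 / 7981594273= 0.61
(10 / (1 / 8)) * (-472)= -37760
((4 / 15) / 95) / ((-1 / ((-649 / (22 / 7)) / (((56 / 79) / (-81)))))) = -125847 / 1900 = -66.24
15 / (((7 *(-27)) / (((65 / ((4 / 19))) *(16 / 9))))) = -24700 / 567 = -43.56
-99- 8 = -107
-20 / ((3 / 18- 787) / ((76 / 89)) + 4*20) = 9120 / 383689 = 0.02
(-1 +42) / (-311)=-41 / 311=-0.13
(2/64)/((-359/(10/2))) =-5/11488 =-0.00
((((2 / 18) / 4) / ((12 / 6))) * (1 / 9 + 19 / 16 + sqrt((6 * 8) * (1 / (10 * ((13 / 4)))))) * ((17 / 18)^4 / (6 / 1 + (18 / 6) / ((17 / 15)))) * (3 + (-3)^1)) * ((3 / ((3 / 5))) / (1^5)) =0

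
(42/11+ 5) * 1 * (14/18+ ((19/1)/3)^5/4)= 240254935/10692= 22470.53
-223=-223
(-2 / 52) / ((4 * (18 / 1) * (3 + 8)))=-1 / 20592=-0.00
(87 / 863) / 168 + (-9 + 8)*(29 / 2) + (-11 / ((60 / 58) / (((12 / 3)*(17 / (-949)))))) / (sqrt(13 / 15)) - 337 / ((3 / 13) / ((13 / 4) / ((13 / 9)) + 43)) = -9582656983 / 144984 + 10846*sqrt(195) / 185055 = -66093.76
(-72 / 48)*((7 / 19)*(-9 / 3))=63 / 38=1.66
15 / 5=3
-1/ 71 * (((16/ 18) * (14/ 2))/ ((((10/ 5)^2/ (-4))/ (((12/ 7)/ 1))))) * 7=224/ 213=1.05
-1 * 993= -993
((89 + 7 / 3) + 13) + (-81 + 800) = 2470 / 3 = 823.33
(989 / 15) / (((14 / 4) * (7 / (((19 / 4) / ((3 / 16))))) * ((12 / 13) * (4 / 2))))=244283 / 6615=36.93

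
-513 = -513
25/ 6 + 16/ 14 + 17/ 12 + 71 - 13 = 5437/ 84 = 64.73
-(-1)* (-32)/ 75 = -32/ 75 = -0.43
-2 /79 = -0.03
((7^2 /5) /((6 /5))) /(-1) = -49 /6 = -8.17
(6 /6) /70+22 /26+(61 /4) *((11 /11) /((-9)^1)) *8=-103973 /8190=-12.70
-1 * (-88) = 88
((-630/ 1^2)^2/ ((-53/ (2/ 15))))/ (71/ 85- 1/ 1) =321300/ 53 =6062.26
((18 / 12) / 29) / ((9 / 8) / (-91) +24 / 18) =3276 / 83665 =0.04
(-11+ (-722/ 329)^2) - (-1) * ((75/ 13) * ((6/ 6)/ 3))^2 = -45472398/ 18292729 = -2.49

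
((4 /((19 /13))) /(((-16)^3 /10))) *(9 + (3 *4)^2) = -9945 /9728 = -1.02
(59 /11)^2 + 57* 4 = 31069 /121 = 256.77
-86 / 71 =-1.21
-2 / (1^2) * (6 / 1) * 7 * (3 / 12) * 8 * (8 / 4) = -336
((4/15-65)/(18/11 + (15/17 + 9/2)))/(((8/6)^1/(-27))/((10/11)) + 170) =-1634193/30112250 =-0.05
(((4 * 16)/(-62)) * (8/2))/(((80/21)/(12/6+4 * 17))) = -2352/31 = -75.87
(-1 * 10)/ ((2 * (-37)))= 5/ 37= 0.14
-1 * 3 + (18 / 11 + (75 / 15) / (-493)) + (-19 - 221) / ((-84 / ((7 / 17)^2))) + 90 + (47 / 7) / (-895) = 51463895023 / 577576615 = 89.10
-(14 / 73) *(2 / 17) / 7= -4 / 1241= -0.00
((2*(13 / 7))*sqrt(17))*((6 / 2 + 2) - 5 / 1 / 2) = 65*sqrt(17) / 7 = 38.29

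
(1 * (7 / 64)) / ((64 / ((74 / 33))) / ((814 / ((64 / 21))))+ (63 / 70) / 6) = 335405 / 787664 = 0.43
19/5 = 3.80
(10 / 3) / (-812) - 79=-96227 / 1218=-79.00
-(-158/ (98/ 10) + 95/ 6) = 85/ 294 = 0.29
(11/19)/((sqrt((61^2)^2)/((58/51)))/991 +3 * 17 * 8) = 632258/449175105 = 0.00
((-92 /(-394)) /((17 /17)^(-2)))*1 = 46 /197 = 0.23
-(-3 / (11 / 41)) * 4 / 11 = 492 / 121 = 4.07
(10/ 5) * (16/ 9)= 32/ 9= 3.56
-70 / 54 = -35 / 27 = -1.30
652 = 652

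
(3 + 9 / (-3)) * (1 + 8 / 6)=0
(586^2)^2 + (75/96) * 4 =943366502553/8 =117920812819.12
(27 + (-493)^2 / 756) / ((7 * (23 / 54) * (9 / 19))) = 5005759 / 20286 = 246.76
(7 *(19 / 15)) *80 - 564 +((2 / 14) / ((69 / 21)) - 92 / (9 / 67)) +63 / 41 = -4565798 / 8487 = -537.98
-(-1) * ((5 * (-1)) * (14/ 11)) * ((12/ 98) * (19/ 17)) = -0.87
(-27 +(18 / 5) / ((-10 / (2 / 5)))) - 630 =-82143 / 125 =-657.14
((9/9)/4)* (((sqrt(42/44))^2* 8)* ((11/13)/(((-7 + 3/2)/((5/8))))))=-105/572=-0.18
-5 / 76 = -0.07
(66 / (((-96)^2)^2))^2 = 0.00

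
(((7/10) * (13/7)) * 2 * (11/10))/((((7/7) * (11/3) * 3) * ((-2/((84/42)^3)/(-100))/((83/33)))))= 8632/33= 261.58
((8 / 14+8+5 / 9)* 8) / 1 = 4600 / 63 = 73.02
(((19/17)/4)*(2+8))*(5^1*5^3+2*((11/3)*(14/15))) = 540227/306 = 1765.45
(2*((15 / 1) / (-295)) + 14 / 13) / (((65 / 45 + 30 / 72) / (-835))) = -22484880 / 51389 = -437.54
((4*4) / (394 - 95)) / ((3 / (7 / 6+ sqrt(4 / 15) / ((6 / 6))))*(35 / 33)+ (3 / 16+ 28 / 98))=1854504960*sqrt(15) / 1134035638567+ 18490861312 / 1134035638567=0.02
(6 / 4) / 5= 3 / 10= 0.30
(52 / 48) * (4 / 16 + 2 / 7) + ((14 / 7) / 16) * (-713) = -9917 / 112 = -88.54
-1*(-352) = 352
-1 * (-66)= 66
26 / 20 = 13 / 10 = 1.30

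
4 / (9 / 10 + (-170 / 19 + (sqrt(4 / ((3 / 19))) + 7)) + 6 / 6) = 20520 / 2743357 + 288800* sqrt(57) / 2743357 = 0.80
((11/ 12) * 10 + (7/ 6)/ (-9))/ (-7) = -244/ 189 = -1.29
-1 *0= 0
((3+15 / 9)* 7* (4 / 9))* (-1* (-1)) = 392 / 27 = 14.52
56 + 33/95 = 5353/95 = 56.35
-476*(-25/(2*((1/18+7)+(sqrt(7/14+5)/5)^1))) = 48577500/57349 - 688500*sqrt(22)/57349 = 790.74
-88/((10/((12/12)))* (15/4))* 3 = -176/25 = -7.04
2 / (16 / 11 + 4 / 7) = 77 / 78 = 0.99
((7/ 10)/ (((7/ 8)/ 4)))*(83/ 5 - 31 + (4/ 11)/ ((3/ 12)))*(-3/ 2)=17088/ 275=62.14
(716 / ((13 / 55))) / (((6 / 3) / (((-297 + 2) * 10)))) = -58085500 / 13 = -4468115.38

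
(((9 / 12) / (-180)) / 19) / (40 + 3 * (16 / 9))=-1 / 206720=-0.00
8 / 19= 0.42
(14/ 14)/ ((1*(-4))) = -1/ 4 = -0.25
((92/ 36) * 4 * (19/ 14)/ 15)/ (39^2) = 874/ 1437345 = 0.00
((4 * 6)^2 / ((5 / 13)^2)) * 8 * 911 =709443072 / 25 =28377722.88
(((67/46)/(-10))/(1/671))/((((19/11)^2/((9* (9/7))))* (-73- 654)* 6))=0.09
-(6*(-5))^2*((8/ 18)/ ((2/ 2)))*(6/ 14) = -171.43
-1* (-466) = 466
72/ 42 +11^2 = 859/ 7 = 122.71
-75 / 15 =-5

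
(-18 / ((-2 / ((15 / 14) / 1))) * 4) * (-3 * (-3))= 2430 / 7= 347.14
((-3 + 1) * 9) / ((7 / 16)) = -288 / 7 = -41.14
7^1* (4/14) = 2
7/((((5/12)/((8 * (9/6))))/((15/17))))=3024/17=177.88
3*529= 1587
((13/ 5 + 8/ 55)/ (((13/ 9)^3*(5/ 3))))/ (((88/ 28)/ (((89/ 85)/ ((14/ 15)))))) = 88173279/ 451922900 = 0.20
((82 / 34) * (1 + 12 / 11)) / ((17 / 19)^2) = 340423 / 54043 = 6.30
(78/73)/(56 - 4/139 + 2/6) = 32526/1713967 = 0.02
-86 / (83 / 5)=-5.18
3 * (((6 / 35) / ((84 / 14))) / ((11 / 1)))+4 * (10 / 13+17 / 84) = 58472 / 15015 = 3.89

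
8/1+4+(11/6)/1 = 13.83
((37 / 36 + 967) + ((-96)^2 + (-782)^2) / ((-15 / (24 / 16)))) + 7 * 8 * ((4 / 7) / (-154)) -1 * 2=-169391875 / 2772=-61108.18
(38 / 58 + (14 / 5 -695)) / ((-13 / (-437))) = -43819738 / 1885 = -23246.55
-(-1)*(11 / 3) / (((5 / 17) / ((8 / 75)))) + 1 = 2621 / 1125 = 2.33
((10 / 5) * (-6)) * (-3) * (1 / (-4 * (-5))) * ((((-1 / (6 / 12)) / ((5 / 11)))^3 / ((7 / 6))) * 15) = -1724976 / 875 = -1971.40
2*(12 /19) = 1.26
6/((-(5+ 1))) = -1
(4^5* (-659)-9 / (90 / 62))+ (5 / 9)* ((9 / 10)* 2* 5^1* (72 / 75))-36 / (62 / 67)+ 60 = -104593427 / 155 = -674796.30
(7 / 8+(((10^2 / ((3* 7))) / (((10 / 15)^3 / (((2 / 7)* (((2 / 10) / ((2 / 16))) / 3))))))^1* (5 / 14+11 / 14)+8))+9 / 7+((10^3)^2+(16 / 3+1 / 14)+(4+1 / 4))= 1000022.61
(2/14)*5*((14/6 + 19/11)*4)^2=1436480/7623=188.44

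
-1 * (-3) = 3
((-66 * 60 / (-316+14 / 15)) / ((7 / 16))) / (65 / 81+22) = 38491200 / 30551227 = 1.26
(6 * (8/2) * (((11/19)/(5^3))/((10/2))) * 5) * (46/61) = 12144/144875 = 0.08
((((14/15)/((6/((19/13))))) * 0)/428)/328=0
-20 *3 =-60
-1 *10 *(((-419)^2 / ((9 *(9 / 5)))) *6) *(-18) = 35112200 / 3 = 11704066.67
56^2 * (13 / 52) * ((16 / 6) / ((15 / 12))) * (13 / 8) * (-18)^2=4402944 / 5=880588.80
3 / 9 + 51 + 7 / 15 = 259 / 5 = 51.80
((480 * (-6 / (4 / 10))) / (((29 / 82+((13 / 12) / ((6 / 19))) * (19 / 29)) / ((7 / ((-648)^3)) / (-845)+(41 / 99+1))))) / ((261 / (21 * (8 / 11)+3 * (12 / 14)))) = -23986040143620395 / 89631802966563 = -267.61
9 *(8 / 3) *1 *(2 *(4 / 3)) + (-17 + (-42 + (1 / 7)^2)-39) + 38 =197 / 49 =4.02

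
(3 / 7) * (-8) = -24 / 7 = -3.43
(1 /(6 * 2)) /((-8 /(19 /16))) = -19 /1536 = -0.01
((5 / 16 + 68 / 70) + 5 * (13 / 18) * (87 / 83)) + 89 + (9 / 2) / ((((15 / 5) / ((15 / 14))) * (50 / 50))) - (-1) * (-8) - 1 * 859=-107553389 / 139440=-771.32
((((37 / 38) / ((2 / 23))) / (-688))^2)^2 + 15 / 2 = 56062103587065211921 / 7474947075013083136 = 7.50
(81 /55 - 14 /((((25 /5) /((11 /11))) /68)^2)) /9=-711691 /2475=-287.55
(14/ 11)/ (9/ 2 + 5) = 28/ 209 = 0.13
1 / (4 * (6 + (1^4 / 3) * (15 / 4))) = 1 / 29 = 0.03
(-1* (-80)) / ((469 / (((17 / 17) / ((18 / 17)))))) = 680 / 4221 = 0.16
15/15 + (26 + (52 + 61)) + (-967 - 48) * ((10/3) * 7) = -23543.33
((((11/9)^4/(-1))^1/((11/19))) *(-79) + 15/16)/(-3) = -32063711/314928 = -101.81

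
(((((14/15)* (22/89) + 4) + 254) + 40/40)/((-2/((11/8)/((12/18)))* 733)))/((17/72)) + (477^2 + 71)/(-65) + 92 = -983577423871/288347540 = -3411.08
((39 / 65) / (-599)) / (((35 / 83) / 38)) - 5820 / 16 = -152558223 / 419300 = -363.84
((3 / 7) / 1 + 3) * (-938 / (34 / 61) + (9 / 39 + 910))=-2649.09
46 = 46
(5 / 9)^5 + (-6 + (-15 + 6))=-882610 / 59049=-14.95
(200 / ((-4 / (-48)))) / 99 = 800 / 33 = 24.24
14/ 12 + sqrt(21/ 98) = sqrt(42)/ 14 + 7/ 6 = 1.63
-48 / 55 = -0.87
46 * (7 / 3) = 322 / 3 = 107.33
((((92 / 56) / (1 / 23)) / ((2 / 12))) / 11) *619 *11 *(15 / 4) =14735295 / 28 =526260.54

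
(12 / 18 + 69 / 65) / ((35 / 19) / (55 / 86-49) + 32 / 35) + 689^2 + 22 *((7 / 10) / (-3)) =224326865723963 / 472547790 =474717.84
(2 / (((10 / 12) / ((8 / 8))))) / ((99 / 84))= 112 / 55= 2.04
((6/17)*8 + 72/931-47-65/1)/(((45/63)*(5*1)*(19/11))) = -18993832/1073975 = -17.69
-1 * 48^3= -110592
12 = 12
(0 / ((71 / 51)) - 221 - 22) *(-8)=1944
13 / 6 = 2.17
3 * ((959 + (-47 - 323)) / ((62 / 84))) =2394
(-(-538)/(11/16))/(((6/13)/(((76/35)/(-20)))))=-1063088/5775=-184.08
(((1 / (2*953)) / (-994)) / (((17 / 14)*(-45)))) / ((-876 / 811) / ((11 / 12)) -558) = -8921 / 516424172807700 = -0.00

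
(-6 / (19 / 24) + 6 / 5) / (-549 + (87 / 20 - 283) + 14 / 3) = 7272 / 938201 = 0.01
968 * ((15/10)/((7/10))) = 14520/7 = 2074.29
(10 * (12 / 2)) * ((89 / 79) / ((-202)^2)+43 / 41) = 2079222555 / 33041039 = 62.93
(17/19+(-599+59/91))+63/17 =-17452124/29393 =-593.75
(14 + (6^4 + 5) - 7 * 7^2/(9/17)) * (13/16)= 19513/36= 542.03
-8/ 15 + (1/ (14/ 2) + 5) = 484/ 105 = 4.61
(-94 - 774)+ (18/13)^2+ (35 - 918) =-295595/169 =-1749.08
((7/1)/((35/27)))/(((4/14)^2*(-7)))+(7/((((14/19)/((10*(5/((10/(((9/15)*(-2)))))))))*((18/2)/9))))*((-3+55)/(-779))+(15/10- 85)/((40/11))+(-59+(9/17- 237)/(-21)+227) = 58802833/390320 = 150.65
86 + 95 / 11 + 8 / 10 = 5249 / 55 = 95.44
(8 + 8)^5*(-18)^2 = 339738624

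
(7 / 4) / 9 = 0.19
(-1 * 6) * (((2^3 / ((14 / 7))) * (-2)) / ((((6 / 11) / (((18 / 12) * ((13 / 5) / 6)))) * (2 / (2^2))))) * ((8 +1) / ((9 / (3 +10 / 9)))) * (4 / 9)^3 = 1354496 / 32805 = 41.29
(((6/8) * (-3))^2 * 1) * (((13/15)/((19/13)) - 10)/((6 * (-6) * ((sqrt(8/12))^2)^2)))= 72387/24320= 2.98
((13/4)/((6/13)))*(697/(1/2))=9816.08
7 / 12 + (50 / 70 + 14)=1285 / 84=15.30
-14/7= -2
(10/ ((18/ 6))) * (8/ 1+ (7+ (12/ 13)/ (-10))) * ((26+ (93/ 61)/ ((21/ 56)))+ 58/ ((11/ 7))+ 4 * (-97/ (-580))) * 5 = 4251576002/ 252967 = 16806.84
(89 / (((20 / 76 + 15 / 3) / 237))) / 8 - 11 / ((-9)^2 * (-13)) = 422016451 / 842400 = 500.97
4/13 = 0.31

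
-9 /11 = -0.82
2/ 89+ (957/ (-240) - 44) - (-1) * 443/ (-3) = -4178693/ 21360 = -195.63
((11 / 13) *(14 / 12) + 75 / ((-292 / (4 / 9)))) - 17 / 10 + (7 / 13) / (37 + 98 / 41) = -1246501 / 1532635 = -0.81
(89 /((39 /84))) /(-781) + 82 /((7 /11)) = 9140562 /71071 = 128.61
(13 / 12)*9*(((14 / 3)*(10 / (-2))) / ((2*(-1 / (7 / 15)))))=637 / 12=53.08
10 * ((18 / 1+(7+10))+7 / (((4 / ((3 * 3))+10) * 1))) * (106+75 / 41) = 74118065 / 1927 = 38462.93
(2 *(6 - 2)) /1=8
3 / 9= 0.33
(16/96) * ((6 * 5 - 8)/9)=11/27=0.41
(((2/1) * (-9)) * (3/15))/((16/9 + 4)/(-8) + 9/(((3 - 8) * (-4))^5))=103680000/20799919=4.98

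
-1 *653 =-653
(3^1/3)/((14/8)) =4/7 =0.57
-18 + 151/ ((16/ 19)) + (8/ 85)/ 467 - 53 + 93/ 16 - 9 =33383559/ 317560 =105.13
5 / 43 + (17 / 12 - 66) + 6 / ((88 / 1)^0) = -30169 / 516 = -58.47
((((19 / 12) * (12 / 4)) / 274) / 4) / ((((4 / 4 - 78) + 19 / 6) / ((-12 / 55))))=171 / 13352020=0.00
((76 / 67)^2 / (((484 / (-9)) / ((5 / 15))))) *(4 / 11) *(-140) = 2425920 / 5974859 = 0.41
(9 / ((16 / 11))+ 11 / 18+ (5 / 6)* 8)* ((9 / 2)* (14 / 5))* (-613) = -8320249 / 80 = -104003.11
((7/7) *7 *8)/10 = 28/5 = 5.60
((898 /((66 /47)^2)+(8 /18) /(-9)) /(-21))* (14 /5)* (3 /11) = -8925601 /539055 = -16.56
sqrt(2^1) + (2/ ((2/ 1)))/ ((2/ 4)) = sqrt(2) + 2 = 3.41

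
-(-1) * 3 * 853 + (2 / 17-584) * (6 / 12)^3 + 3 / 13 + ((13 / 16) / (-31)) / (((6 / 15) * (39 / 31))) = 52747079 / 21216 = 2486.19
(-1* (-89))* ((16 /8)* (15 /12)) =222.50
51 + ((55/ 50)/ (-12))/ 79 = 483469/ 9480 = 51.00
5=5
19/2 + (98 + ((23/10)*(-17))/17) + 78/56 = 14923/140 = 106.59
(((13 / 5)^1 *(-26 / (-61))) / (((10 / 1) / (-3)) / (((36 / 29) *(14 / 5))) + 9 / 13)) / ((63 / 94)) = -4956432 / 799405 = -6.20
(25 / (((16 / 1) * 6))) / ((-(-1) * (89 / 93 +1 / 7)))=5425 / 22912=0.24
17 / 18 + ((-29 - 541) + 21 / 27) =-10229 / 18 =-568.28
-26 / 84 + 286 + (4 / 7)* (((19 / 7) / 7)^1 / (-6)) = 587875 / 2058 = 285.65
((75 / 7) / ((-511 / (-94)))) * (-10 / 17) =-70500 / 60809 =-1.16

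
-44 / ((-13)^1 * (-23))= -44 / 299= -0.15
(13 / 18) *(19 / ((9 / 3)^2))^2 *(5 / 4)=23465 / 5832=4.02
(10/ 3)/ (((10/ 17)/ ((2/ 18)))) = 17/ 27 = 0.63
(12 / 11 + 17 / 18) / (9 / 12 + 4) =806 / 1881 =0.43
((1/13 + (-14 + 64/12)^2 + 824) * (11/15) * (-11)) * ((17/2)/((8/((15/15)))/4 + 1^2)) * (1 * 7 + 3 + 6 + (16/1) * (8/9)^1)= -5886261832/9477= -621110.25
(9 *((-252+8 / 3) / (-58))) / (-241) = -0.16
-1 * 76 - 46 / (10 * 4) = -1543 / 20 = -77.15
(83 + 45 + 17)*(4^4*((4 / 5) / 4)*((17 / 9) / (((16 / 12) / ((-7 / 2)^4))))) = 4734772 / 3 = 1578257.33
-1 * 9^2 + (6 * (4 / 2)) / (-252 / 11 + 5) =-16089 / 197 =-81.67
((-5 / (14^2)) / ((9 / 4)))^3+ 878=75302654113 / 85766121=878.00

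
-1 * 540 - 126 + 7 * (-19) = -799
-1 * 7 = -7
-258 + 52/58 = -7456/29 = -257.10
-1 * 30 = -30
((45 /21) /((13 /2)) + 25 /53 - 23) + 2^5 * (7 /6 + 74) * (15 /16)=2232.80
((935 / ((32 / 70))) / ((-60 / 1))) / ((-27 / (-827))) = -5412715 / 5184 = -1044.12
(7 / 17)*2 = 14 / 17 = 0.82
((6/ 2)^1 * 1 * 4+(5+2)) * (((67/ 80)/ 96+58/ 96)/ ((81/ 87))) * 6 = 288173/ 3840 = 75.05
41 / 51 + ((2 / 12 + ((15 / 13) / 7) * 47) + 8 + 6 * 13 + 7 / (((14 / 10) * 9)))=2652983 / 27846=95.27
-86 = -86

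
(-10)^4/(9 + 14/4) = 800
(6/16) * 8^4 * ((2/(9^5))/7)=1024/137781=0.01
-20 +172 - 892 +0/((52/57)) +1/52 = -38479/52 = -739.98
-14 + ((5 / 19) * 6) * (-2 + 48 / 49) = -14534 / 931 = -15.61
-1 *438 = -438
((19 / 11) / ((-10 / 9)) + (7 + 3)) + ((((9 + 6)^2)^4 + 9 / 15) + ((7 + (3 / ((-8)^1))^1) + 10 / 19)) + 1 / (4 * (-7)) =29996072064149 / 11704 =2562890641.16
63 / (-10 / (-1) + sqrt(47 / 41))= 1230 / 193- 3*sqrt(1927) / 193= 5.69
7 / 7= 1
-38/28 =-19/14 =-1.36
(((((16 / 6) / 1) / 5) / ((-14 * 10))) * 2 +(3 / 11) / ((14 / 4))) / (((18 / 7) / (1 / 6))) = 203 / 44550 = 0.00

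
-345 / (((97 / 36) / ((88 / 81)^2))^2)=-66.20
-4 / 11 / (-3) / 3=4 / 99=0.04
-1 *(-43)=43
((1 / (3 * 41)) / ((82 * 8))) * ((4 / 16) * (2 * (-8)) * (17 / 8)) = -17 / 161376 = -0.00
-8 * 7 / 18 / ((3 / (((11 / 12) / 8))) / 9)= -77 / 72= -1.07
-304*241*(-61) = 4469104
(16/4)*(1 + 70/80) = 15/2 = 7.50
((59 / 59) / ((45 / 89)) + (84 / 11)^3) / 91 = 26790139 / 5450445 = 4.92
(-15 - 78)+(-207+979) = 679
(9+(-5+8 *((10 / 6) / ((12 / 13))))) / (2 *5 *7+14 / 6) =166 / 651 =0.25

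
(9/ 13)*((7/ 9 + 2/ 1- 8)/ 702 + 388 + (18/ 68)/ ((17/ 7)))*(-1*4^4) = -90705332480/ 1318707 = -68783.54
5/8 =0.62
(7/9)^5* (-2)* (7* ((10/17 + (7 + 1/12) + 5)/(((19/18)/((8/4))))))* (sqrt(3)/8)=-304122665* sqrt(3)/25430436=-20.71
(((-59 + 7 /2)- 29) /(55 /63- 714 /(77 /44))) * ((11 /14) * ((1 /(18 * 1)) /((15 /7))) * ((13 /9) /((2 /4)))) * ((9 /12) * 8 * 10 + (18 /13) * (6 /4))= 269269 /355140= 0.76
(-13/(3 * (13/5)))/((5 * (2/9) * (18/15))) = -5/4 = -1.25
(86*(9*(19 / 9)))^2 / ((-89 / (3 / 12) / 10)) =-6674890 / 89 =-74998.76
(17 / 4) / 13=17 / 52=0.33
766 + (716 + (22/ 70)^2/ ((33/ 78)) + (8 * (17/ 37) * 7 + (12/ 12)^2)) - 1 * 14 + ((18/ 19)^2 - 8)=24344860427/ 16362325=1487.86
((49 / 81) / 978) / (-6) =-49 / 475308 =-0.00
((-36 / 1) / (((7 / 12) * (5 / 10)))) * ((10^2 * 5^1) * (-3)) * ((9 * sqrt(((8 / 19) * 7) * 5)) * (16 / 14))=186624000 * sqrt(1330) / 931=7310441.95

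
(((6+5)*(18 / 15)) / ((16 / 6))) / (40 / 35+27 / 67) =46431 / 14500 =3.20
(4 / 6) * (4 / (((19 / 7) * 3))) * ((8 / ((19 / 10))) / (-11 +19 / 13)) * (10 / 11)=-145600 / 1107909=-0.13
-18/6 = -3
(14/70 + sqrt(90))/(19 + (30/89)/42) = 623/59210 + 1869 * sqrt(10)/11842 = 0.51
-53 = -53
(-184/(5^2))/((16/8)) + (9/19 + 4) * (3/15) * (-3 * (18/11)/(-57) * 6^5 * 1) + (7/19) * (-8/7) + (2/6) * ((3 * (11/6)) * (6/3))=178329829/297825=598.77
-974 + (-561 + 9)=-1526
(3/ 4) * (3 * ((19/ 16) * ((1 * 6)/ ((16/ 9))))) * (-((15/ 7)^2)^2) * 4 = -233735625/ 307328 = -760.54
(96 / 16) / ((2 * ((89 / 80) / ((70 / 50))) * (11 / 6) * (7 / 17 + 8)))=34272 / 139997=0.24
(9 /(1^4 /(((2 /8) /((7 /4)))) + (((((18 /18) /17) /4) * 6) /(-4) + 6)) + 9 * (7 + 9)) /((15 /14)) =1191792 /8825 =135.05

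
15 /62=0.24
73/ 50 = 1.46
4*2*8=64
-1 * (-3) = 3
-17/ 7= -2.43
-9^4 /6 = -2187 /2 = -1093.50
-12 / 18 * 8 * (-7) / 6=6.22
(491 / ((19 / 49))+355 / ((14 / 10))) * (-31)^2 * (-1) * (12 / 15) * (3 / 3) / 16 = -97127309 / 1330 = -73028.05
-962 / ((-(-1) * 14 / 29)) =-13949 / 7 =-1992.71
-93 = -93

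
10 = 10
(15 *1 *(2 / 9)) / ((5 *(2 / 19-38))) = -19 / 1080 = -0.02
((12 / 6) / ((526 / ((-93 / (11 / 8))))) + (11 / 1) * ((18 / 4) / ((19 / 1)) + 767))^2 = 860759572114891849 / 12085484356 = 71222596.20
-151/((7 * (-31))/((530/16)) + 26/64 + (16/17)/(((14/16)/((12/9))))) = 457131360/14260439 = 32.06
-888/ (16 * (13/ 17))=-1887/ 26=-72.58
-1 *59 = -59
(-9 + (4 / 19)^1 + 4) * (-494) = 2366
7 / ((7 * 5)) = 1 / 5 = 0.20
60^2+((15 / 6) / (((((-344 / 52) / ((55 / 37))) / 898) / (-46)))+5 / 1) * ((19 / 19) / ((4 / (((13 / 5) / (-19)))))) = 84821863 / 30229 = 2805.98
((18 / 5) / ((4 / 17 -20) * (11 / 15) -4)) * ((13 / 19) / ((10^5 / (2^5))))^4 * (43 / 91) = -4818021 / 22793647193908691406250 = -0.00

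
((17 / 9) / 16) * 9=17 / 16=1.06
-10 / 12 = -5 / 6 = -0.83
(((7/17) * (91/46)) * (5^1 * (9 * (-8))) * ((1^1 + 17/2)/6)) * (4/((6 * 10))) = -12103/391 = -30.95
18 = 18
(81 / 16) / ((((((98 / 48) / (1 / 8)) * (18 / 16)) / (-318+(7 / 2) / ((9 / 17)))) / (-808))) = 3396630 / 49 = 69318.98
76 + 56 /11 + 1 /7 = 81.23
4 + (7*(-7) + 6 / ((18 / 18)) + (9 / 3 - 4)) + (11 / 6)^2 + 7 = -1067 / 36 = -29.64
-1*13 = -13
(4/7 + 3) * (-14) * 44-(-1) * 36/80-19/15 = -132049/60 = -2200.82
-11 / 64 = -0.17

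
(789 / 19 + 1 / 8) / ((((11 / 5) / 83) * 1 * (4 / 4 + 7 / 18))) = 4729257 / 4180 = 1131.40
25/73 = 0.34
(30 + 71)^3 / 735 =1030301 / 735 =1401.77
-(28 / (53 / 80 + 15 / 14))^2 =-245862400 / 942841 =-260.77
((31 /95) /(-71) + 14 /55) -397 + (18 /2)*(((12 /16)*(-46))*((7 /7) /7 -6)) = 295392543 /207746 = 1421.89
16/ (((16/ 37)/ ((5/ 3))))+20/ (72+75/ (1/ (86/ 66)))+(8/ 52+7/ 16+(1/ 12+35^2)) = 499966749/ 388336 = 1287.46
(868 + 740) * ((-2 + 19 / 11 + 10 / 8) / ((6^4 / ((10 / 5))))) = 2881 / 1188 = 2.43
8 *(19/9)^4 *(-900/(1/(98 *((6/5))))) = -4086866560/243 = -16818380.91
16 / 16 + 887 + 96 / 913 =810840 / 913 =888.11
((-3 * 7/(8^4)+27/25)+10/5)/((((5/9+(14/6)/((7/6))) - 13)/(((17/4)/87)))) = -16058217/1116569600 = -0.01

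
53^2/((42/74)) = 103933/21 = 4949.19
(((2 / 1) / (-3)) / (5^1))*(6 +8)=-28 / 15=-1.87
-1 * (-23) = 23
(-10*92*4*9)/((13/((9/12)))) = -24840/13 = -1910.77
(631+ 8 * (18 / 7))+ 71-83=4477 / 7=639.57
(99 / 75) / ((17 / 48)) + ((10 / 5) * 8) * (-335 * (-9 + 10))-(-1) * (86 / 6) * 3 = -2258141 / 425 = -5313.27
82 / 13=6.31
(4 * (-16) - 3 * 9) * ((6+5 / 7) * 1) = -611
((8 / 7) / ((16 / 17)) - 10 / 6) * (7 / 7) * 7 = -19 / 6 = -3.17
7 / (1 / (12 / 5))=84 / 5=16.80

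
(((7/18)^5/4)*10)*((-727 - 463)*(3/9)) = -50000825/5668704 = -8.82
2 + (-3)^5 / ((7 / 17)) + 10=-4047 / 7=-578.14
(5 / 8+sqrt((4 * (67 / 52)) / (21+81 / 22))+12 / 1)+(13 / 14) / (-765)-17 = -187477 / 42840+sqrt(10404966) / 7059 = -3.92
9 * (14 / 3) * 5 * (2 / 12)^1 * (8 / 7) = 40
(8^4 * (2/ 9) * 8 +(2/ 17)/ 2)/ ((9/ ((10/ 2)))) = 5570605/ 1377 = 4045.46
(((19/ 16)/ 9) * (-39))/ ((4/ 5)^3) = -30875/ 3072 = -10.05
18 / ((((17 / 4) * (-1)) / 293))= -21096 / 17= -1240.94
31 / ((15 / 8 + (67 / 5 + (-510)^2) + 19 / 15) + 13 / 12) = 0.00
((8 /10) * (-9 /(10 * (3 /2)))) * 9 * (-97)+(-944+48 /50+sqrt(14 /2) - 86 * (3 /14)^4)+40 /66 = -331875515 /633864+sqrt(7) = -520.93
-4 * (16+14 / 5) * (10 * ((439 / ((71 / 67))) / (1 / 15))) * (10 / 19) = -3317786400 / 1349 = -2459441.36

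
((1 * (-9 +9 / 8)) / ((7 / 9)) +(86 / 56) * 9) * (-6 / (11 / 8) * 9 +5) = -78039 / 616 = -126.69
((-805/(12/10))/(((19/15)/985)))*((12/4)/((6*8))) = -19823125/608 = -32603.82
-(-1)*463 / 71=463 / 71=6.52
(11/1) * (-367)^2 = 1481579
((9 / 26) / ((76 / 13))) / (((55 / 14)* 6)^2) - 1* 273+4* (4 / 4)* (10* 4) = -113.00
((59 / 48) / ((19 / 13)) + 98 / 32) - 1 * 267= -29993 / 114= -263.10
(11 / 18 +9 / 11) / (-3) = -0.48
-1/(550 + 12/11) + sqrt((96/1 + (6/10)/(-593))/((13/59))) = 20.87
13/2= 6.50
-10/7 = -1.43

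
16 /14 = 8 /7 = 1.14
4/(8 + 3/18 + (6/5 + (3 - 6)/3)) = 120/251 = 0.48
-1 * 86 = -86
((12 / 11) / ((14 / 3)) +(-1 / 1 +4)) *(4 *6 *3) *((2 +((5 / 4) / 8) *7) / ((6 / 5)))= 33615 / 56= 600.27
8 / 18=4 / 9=0.44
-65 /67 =-0.97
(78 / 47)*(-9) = -14.94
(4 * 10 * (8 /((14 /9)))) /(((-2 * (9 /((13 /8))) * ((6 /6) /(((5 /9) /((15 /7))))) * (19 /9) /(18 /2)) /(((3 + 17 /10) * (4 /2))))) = -3666 /19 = -192.95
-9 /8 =-1.12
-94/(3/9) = -282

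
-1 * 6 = -6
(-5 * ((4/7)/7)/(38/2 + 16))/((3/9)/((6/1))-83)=72/512099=0.00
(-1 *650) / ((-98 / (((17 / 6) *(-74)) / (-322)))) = 204425 / 47334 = 4.32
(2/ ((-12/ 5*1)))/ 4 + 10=9.79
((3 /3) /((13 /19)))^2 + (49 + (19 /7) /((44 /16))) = 52.12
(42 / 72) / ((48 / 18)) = 7 / 32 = 0.22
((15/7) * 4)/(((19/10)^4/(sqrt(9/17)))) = 1800000 * sqrt(17)/15508199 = 0.48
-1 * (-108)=108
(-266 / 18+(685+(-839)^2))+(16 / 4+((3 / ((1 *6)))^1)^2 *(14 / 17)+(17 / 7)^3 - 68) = 73947293177 / 104958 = 704541.75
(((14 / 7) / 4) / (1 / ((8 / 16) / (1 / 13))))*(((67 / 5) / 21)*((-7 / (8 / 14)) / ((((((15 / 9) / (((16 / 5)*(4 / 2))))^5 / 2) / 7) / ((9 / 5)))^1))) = -130497342603264 / 244140625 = -534517.12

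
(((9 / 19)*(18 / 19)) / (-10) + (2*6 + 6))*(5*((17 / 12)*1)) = 183651 / 1444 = 127.18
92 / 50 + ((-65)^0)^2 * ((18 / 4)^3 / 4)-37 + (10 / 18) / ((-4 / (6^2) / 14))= -65903 / 800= -82.38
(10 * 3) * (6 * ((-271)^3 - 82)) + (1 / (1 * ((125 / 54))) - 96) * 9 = -447808450014 / 125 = -3582467600.11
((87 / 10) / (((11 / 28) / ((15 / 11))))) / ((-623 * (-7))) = 522 / 75383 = 0.01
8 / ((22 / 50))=200 / 11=18.18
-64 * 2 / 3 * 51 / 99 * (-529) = 1151104 / 99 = 11627.31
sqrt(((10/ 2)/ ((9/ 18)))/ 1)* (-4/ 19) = -4* sqrt(10)/ 19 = -0.67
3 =3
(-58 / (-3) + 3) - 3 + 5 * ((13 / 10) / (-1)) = 77 / 6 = 12.83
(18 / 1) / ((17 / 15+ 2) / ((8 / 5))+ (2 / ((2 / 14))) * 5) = 432 / 1727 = 0.25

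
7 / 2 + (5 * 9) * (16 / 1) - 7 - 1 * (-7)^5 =35047 / 2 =17523.50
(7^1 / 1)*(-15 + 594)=4053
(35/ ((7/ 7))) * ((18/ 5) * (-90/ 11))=-11340/ 11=-1030.91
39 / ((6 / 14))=91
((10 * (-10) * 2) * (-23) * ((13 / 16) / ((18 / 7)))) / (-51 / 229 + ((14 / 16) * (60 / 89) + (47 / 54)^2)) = 1292.29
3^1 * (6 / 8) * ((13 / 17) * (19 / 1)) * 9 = 20007 / 68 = 294.22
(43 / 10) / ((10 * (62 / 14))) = 0.10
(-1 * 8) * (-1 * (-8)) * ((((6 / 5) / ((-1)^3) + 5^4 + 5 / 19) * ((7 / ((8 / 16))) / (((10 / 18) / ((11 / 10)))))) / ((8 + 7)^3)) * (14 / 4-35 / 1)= 3067694784 / 296875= 10333.29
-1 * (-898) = 898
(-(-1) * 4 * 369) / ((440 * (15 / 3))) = 369 / 550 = 0.67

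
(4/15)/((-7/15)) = -4/7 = -0.57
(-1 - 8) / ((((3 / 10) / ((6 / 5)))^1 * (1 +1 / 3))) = -27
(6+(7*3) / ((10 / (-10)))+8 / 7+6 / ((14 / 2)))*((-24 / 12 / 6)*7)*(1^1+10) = 333.67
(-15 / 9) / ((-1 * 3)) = 5 / 9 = 0.56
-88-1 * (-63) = -25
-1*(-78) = 78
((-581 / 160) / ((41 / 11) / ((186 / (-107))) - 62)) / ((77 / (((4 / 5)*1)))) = 7719 / 13123900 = 0.00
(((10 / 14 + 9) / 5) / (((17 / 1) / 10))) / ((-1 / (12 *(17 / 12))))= -19.43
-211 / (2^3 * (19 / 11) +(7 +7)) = -2321 / 306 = -7.58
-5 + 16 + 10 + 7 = 28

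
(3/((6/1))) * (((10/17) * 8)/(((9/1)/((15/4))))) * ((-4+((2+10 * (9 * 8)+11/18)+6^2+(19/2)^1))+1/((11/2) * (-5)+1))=1071950/1431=749.09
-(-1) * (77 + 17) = 94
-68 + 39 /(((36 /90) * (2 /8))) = 322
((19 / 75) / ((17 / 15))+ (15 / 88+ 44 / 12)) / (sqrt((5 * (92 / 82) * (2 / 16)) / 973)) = 91121 * sqrt(4587695) / 1290300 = 151.26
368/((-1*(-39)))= 368/39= 9.44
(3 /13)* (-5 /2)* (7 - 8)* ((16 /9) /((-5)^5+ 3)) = -20 /60879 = -0.00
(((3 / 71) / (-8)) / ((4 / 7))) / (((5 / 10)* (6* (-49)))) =1 / 15904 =0.00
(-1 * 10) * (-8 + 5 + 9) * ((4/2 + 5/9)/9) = -460/27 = -17.04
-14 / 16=-7 / 8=-0.88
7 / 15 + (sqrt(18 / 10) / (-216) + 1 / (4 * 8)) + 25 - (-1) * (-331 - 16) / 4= -29401 / 480 - sqrt(5) / 360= -61.26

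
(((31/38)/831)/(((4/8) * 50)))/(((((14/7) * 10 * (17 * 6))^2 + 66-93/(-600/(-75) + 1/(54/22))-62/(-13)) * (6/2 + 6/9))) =91481/35549363952086050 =0.00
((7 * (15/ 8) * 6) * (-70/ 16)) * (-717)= 7904925/ 32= 247028.91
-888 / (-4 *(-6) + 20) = -222 / 11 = -20.18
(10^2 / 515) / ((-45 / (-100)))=400 / 927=0.43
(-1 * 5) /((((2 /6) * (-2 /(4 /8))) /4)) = 15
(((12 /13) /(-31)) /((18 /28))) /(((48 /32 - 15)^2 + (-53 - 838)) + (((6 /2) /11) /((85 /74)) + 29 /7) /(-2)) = 1466080 /22502407317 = 0.00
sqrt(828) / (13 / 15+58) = 90 *sqrt(23) / 883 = 0.49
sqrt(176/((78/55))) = 22 * sqrt(390)/39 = 11.14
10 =10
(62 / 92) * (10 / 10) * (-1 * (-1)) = 0.67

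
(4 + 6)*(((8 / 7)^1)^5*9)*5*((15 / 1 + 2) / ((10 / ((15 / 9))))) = 2485.82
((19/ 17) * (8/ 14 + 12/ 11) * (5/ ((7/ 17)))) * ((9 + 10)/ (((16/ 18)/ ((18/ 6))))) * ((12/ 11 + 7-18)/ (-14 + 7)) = 84993840/ 41503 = 2047.90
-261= -261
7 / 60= 0.12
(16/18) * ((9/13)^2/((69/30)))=720/3887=0.19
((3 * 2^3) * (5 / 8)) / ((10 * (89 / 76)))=114 / 89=1.28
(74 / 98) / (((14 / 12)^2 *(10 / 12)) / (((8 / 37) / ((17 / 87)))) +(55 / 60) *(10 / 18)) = 0.49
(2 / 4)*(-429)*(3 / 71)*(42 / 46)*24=-198.61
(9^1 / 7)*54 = 486 / 7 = 69.43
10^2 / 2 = 50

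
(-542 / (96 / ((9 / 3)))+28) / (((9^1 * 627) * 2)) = 59 / 60192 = 0.00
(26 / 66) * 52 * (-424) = -286624 / 33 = -8685.58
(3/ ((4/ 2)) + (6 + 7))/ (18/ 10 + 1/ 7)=1015/ 136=7.46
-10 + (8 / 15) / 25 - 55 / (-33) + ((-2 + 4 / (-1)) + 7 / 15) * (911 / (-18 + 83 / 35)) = 64456376 / 205125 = 314.23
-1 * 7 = -7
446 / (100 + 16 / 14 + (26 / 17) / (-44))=5236 / 1187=4.41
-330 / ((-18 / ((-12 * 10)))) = -2200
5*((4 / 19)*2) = 40 / 19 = 2.11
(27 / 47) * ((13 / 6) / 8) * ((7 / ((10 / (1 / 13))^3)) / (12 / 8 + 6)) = 21 / 317720000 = 0.00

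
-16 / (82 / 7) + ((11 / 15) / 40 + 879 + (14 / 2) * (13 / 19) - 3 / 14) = 2886472483 / 3271800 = 882.23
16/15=1.07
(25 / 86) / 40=5 / 688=0.01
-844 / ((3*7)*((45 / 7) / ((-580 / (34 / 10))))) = 489520 / 459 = 1066.49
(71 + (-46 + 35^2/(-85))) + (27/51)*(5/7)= 1305/119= 10.97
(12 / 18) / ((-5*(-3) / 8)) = 16 / 45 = 0.36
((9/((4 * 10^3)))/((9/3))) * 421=1263/4000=0.32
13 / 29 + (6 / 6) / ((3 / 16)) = 503 / 87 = 5.78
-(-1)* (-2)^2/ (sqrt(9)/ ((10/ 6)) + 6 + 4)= 20/ 59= 0.34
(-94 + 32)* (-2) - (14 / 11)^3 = 162300 / 1331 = 121.94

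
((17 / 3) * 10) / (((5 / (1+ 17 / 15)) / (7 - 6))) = 1088 / 45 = 24.18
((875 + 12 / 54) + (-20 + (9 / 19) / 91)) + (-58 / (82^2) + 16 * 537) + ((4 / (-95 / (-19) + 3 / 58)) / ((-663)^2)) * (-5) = 544061507754886543 / 57589595381682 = 9447.22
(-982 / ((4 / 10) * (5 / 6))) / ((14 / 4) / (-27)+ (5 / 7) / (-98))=21516.49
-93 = -93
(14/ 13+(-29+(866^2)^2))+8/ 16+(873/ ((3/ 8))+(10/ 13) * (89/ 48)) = 175479409322257/ 312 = 562434004238.00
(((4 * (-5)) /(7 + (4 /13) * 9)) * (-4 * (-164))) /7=-170560 /889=-191.86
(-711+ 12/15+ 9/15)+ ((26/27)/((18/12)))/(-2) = -287518/405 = -709.92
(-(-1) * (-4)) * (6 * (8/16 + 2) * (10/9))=-200/3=-66.67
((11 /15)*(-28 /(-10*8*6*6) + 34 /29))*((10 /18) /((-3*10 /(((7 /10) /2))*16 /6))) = -1900591 /902016000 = -0.00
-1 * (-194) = 194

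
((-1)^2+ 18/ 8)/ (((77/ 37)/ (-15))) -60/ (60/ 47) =-70.43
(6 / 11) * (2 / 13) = 12 / 143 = 0.08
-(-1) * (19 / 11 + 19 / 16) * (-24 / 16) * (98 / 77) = -10773 / 1936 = -5.56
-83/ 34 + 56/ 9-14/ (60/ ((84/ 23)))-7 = -143263/ 35190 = -4.07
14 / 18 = 7 / 9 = 0.78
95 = 95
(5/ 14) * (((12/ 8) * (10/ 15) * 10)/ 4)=25/ 28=0.89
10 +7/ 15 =157/ 15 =10.47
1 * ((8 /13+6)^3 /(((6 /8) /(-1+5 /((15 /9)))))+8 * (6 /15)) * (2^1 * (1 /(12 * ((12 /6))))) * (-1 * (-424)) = 2708055776 /98865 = 27391.45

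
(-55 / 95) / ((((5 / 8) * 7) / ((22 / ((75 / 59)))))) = -114224 / 49875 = -2.29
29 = 29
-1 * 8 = -8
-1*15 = -15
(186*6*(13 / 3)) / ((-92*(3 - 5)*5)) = 1209 / 230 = 5.26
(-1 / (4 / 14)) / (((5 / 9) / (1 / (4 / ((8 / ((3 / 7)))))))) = -147 / 5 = -29.40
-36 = -36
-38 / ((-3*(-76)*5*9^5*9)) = -1 / 15943230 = -0.00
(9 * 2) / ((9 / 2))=4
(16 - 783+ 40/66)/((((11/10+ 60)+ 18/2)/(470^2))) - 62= -55869253246/23133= -2415132.20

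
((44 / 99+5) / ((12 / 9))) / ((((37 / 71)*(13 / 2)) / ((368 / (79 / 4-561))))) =-2560544 / 3124095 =-0.82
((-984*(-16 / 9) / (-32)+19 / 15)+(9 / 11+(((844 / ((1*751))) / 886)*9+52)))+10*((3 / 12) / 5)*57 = 1022117983 / 36596230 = 27.93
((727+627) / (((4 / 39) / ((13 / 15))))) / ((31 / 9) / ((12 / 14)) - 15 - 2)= -3089151 / 3505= -881.36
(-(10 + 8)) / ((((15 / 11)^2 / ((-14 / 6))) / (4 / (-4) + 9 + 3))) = 18634 / 75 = 248.45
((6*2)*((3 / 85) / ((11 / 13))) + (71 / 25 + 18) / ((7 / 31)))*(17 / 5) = 3036617 / 9625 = 315.49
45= 45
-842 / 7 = -120.29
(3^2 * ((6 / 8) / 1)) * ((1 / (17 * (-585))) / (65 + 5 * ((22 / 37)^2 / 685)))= -0.00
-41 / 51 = -0.80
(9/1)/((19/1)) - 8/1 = -7.53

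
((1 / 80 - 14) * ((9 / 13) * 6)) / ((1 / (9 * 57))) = -15499269 / 520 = -29806.29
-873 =-873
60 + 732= 792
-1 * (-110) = 110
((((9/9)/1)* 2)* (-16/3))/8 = -4/3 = -1.33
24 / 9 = 8 / 3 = 2.67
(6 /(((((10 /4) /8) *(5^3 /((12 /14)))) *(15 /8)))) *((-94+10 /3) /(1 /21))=-417792 /3125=-133.69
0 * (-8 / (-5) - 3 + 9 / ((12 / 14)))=0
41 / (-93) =-0.44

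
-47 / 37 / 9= -0.14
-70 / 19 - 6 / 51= -1228 / 323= -3.80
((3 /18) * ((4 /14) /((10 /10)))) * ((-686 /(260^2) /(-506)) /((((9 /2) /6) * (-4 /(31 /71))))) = -1519 /10928689200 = -0.00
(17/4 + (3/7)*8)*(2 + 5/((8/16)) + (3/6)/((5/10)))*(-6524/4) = -651235/4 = -162808.75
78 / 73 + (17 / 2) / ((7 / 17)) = 22189 / 1022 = 21.71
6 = 6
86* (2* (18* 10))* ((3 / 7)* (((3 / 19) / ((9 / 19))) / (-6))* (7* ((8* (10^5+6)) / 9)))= -1376082560 / 3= -458694186.67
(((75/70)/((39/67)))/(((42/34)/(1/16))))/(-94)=-5695/5748288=-0.00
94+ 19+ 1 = 114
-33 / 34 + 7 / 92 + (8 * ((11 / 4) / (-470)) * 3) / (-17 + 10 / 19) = -0.89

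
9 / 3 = 3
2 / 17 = 0.12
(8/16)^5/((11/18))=0.05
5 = 5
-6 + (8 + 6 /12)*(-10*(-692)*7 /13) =411662 /13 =31666.31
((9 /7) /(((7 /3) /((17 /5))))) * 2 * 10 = 1836 /49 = 37.47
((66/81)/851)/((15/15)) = 0.00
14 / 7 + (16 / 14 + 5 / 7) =27 / 7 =3.86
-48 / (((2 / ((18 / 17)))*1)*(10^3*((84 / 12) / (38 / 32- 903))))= 389583 / 119000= 3.27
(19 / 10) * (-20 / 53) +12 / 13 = 142 / 689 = 0.21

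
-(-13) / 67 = 13 / 67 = 0.19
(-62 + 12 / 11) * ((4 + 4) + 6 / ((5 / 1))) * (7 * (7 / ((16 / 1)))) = -75509 / 44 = -1716.11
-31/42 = -0.74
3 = 3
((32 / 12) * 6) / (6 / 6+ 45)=8 / 23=0.35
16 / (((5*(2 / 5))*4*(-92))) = -1 / 46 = -0.02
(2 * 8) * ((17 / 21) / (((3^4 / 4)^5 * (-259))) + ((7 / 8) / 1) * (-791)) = -210014205834128414 / 18964620357039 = -11074.00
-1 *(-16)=16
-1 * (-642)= 642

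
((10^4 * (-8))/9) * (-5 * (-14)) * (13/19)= -72800000/171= -425730.99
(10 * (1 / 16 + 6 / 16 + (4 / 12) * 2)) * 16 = 530 / 3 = 176.67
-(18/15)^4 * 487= -631152/625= -1009.84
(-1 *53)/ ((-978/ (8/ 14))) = 106/ 3423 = 0.03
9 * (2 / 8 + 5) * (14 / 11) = 1323 / 22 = 60.14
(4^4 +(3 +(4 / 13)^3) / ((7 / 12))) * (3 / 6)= 2008442 / 15379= 130.60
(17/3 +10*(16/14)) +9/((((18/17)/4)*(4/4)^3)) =1073/21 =51.10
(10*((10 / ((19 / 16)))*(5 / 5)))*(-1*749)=-1198400 / 19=-63073.68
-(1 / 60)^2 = -1 / 3600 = -0.00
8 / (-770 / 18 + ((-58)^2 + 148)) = 72 / 31223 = 0.00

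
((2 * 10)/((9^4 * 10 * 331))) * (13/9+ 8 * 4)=602/19545219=0.00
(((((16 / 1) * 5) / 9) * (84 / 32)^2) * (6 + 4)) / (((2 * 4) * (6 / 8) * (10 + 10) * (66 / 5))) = 1225 / 3168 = 0.39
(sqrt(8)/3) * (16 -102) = -172 * sqrt(2)/3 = -81.08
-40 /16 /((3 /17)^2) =-1445 /18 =-80.28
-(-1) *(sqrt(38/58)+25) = 25.81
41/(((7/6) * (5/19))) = 4674/35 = 133.54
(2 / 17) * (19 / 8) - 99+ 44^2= 124935 / 68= 1837.28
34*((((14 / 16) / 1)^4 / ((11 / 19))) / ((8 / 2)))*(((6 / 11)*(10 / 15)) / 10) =775523 / 2478080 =0.31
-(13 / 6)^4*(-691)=19735651 / 1296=15228.13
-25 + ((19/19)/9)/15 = -3374/135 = -24.99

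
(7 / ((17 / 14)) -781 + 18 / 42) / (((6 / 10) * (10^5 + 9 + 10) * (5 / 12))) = -368808 / 11902261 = -0.03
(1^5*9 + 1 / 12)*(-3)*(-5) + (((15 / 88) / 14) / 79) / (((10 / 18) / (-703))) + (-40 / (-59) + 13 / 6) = 2392831391 / 17227056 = 138.90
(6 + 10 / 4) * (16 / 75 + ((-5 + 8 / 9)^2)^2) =797113289 / 328050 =2429.85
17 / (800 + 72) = 17 / 872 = 0.02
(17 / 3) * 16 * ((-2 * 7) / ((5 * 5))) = -3808 / 75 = -50.77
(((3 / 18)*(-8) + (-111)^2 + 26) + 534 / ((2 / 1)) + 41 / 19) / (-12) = -719045 / 684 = -1051.24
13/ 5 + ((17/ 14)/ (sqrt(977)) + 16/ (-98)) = 17*sqrt(977)/ 13678 + 597/ 245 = 2.48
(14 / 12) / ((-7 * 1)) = -1 / 6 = -0.17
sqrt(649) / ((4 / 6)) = 3 * sqrt(649) / 2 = 38.21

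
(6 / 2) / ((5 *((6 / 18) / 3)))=27 / 5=5.40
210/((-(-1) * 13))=210/13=16.15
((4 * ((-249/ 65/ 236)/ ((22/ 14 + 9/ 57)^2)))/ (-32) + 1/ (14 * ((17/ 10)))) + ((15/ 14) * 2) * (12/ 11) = 2889713812907/ 1213983056000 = 2.38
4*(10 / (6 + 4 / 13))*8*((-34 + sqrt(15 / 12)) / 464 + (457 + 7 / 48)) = 65*sqrt(5) / 1189 + 82711850 / 3567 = 23188.19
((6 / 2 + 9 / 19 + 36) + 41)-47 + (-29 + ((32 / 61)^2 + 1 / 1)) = 406440 / 70699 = 5.75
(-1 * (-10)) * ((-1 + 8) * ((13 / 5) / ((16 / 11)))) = 1001 / 8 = 125.12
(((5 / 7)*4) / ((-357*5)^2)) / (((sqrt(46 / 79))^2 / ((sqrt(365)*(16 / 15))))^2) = 116631808 / 106187320575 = 0.00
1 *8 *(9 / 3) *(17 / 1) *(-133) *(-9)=488376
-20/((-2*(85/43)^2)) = 3698/1445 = 2.56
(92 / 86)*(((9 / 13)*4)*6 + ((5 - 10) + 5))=9936 / 559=17.77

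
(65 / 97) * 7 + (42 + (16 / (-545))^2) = 1345251057 / 28811425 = 46.69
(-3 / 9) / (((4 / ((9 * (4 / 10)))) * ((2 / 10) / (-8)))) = 12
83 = 83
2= 2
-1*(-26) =26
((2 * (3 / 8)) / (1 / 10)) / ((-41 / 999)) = -14985 / 82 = -182.74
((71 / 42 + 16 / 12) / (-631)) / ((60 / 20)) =-127 / 79506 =-0.00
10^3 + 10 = 1010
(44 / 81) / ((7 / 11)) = 484 / 567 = 0.85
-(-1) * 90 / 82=45 / 41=1.10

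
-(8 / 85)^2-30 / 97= -222958 / 700825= -0.32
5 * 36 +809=989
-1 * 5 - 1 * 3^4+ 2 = -84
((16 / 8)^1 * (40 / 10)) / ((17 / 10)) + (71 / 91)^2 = 748177 / 140777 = 5.31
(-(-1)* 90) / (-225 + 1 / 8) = -720 / 1799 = -0.40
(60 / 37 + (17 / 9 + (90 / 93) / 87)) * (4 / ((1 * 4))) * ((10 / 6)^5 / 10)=658913125 / 145492362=4.53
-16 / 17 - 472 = -8040 / 17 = -472.94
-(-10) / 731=10 / 731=0.01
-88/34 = -44/17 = -2.59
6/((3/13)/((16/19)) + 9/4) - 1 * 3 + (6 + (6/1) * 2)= 3041/175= 17.38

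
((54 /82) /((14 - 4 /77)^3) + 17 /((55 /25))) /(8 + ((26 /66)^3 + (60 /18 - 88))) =-522413794488861 /5178868559413816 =-0.10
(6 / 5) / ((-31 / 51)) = -306 / 155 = -1.97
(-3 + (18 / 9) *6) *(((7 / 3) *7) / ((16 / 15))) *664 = 183015 / 2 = 91507.50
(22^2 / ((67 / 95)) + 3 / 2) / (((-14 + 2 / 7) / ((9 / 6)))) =-645127 / 8576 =-75.22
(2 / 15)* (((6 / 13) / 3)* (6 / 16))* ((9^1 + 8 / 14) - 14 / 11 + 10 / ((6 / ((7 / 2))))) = 6529 / 60060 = 0.11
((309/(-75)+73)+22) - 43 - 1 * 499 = -11278/25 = -451.12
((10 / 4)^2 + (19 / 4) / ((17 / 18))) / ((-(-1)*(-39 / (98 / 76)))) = -2891 / 7752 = -0.37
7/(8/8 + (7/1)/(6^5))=6.99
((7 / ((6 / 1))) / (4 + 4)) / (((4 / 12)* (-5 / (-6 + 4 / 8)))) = 77 / 160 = 0.48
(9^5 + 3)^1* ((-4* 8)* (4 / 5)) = -7558656 / 5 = -1511731.20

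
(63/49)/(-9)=-1/7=-0.14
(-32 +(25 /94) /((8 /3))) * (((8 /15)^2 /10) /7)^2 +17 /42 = 336639469 /832781250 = 0.40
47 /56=0.84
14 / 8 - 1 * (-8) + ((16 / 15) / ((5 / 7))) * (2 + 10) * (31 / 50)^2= 1039903 / 62500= 16.64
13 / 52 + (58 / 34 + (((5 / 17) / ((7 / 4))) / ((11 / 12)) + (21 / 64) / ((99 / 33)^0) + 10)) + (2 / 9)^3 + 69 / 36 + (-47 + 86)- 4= 49.39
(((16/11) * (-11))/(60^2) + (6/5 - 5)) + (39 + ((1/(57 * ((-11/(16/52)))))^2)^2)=3883930107777459991/110352856957940025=35.20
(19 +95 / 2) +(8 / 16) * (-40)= 93 / 2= 46.50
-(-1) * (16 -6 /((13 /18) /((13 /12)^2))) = 25 /4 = 6.25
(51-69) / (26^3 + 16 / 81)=-729 / 711836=-0.00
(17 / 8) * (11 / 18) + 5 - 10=-533 / 144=-3.70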